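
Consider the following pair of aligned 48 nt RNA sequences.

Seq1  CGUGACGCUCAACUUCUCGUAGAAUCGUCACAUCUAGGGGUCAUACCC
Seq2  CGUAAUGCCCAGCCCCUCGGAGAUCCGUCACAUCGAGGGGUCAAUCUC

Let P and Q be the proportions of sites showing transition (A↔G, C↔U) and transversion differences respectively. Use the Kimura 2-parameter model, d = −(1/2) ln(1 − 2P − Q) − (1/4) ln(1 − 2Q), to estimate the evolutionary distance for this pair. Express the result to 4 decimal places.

0.3461

The sequences differ at positions 4 (G/A, transition), 6 (C/U, transition), 9 (U/C, transition), 12 (A/G, transition), 14 (U/C, transition), 15 (U/C, transition), 20 (U/G, transversion), 24 (A/U, transversion), 25 (U/C, transition), 35 (U/G, transversion), 44 (U/A, transversion), 45 (A/U, transversion), 47 (C/U, transition).
Of the 13 differences, 8 transitions and 5 transversions over 48 sites: P = 8/48 = 0.166667, Q = 5/48 = 0.104167.
d = −0.5·ln(0.562499) − 0.25·ln(0.791666) = −0.5·(-0.575366) − 0.25·(-0.233616) = 0.3461.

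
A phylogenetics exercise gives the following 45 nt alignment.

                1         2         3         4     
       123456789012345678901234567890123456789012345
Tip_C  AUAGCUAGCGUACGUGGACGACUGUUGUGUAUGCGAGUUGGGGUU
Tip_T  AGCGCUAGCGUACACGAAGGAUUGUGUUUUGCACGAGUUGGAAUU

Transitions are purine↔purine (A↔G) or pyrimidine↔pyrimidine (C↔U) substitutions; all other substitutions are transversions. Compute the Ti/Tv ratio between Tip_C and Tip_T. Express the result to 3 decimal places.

Differing sites — 2:U/G (Tv); 3:A/C (Tv); 14:G/A (Ti); 15:U/C (Ti); 17:G/A (Ti); 19:C/G (Tv); 22:C/U (Ti); 26:U/G (Tv); 27:G/U (Tv); 29:G/U (Tv); 31:A/G (Ti); 32:U/C (Ti); 33:G/A (Ti); 42:G/A (Ti); 43:G/A (Ti).
Of the 15 differences, 9 transitions and 6 transversions, so Ti/Tv = 9/6 = 1.500.

1.500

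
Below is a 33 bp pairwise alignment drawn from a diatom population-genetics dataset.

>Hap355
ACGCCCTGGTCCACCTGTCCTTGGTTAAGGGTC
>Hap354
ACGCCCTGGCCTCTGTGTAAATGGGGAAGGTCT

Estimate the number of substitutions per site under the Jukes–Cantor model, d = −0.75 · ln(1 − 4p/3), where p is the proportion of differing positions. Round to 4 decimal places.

0.5587

Differing sites — 10:T/C; 12:C/T; 13:A/C; 14:C/T; 15:C/G; 19:C/A; 20:C/A; 21:T/A; 25:T/G; 26:T/G; 31:G/T; 32:T/C; 33:C/T.
p = 13/33 = 0.393939.
d = −0.75 · ln(1 − (4/3)·0.393939) = −0.75 · ln(0.474748) = −0.75 · (-0.744971) = 0.5587.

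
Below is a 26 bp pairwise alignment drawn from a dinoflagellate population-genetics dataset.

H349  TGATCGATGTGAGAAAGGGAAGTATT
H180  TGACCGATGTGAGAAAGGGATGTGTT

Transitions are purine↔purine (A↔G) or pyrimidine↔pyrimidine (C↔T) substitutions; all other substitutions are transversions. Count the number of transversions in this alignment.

1

Mismatches occur at site 4 (T→C, transition), site 21 (A→T, transversion), site 24 (A→G, transition).
Of the 3 differences, 2 transitions and 1 transversion, so the answer is 1.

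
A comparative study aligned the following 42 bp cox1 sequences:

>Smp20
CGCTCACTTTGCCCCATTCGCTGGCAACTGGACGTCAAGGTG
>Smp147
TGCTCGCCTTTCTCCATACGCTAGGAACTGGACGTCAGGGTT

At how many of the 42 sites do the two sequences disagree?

The sequences differ at positions 1 (C/T), 6 (A/G), 8 (T/C), 11 (G/T), 13 (C/T), 18 (T/A), 23 (G/A), 25 (C/G), 38 (A/G), 42 (G/T).
That gives 10 mismatches out of 42 aligned sites, so the Hamming distance is 10.

10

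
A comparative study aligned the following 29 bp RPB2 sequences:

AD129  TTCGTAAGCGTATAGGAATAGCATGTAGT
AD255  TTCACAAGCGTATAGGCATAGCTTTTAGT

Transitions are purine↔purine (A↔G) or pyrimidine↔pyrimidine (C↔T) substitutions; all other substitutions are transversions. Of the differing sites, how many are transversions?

3

Mismatches occur at site 4 (G/A, transition), site 5 (T/C, transition), site 17 (A/C, transversion), site 23 (A/T, transversion), site 25 (G/T, transversion).
Of the 5 differences, 2 transitions and 3 transversions, so the answer is 3.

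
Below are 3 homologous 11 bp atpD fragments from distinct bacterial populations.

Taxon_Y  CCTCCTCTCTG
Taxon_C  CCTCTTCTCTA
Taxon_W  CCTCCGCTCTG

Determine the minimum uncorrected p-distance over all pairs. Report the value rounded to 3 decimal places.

Pairwise Hamming distances:
  Taxon_Y vs Taxon_C: 2
  Taxon_Y vs Taxon_W: 1
  Taxon_C vs Taxon_W: 3
The smallest is 1 mismatch, between Taxon_Y and Taxon_W; p = 1/11 = 0.091.

0.091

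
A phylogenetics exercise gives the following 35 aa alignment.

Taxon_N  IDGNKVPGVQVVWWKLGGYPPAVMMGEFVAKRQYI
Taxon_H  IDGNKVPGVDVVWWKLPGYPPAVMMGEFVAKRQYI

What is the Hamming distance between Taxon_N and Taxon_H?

Mismatches occur at site 10 (Q↔D), site 17 (G↔P).
That gives 2 mismatches out of 35 aligned sites, so the Hamming distance is 2.

2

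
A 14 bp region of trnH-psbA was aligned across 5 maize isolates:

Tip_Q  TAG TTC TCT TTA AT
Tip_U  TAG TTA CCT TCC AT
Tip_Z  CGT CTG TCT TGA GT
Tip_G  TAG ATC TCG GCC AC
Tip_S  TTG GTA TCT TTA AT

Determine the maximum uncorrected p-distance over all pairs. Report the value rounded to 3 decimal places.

0.786

Pairwise Hamming distances:
  Tip_Q vs Tip_U: 4
  Tip_Q vs Tip_Z: 7
  Tip_Q vs Tip_G: 6
  Tip_Q vs Tip_S: 3
  Tip_U vs Tip_Z: 9
  Tip_U vs Tip_G: 6
  Tip_U vs Tip_S: 5
  Tip_Z vs Tip_G: 11
  Tip_Z vs Tip_S: 7
  Tip_G vs Tip_S: 8
The largest is 11 mismatches, between Tip_Z and Tip_G; p = 11/14 = 0.786.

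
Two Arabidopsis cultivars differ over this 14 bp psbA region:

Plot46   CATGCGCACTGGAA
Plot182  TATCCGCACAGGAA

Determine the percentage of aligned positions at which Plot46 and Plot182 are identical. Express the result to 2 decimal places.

The sequences differ at positions 1 (C/T), 4 (G/C), 10 (T/A).
11 of the 14 sites match, so the percent identity is 11/14 × 100 = 78.57%.

78.57%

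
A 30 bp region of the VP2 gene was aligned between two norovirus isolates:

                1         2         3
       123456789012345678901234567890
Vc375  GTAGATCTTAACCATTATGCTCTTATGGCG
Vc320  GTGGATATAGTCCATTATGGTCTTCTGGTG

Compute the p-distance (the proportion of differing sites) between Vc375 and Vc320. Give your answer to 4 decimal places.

The sequences differ at positions 3 (A/G), 7 (C/A), 9 (T/A), 10 (A/G), 11 (A/T), 20 (C/G), 25 (A/C), 29 (C/T).
There are 8 differences over 30 sites, so p = 8/30 = 0.2667.

0.2667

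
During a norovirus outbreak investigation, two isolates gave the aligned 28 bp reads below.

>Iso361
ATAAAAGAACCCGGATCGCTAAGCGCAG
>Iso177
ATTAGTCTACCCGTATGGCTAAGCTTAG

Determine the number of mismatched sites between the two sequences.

The sequences differ at positions 3 (A/T), 5 (A/G), 6 (A/T), 7 (G/C), 8 (A/T), 14 (G/T), 17 (C/G), 25 (G/T), 26 (C/T).
That gives 9 mismatches out of 28 aligned sites, so the Hamming distance is 9.

9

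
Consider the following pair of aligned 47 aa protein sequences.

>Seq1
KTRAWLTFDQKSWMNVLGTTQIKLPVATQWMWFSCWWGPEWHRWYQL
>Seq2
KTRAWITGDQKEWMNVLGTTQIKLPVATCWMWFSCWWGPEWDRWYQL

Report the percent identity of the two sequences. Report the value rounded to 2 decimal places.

Mismatches occur at site 6 (L→I), site 8 (F→G), site 12 (S→E), site 29 (Q→C), site 42 (H→D).
42 of the 47 sites match, so the percent identity is 42/47 × 100 = 89.36%.

89.36%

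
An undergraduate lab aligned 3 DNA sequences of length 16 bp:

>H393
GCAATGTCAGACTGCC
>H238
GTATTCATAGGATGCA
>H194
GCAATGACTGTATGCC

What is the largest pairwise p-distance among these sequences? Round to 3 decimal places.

Pairwise Hamming distances:
  H393 vs H238: 8
  H393 vs H194: 4
  H238 vs H194: 7
The largest is 8 mismatches, between H393 and H238; p = 8/16 = 0.500.

0.500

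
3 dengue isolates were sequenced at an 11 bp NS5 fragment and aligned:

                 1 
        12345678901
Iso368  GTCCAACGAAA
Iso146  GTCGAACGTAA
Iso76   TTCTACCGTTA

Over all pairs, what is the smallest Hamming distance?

Pairwise Hamming distances:
  Iso368 vs Iso146: 2
  Iso368 vs Iso76: 5
  Iso146 vs Iso76: 4
The smallest is 2, between Iso368 and Iso146.

2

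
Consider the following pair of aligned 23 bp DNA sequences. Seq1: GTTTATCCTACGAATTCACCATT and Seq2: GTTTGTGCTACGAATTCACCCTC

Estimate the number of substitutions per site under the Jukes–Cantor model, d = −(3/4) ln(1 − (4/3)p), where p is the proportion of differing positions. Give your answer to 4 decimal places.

Mismatches occur at site 5 (A/G), site 7 (C/G), site 21 (A/C), site 23 (T/C).
p = 4/23 = 0.173913.
d = −0.75 · ln(1 − (4/3)·0.173913) = −0.75 · ln(0.768116) = −0.75 · (-0.263815) = 0.1979.

0.1979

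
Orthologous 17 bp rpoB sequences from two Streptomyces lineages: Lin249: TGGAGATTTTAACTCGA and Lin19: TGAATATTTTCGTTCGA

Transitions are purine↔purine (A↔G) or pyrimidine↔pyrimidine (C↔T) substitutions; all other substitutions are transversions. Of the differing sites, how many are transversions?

Differing sites — 3:G/A (Ti); 5:G/T (Tv); 11:A/C (Tv); 12:A/G (Ti); 13:C/T (Ti).
Of the 5 differences, 3 transitions and 2 transversions, so the answer is 2.

2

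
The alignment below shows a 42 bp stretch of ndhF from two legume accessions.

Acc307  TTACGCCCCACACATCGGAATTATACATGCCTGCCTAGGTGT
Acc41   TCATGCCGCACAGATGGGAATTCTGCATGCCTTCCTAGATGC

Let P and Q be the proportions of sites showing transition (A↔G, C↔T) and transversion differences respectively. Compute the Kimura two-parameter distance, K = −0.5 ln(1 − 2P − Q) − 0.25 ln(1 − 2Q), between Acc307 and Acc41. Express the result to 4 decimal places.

Mismatches occur at site 2 (T↔C, transition), site 4 (C↔T, transition), site 8 (C↔G, transversion), site 13 (C↔G, transversion), site 16 (C↔G, transversion), site 23 (A↔C, transversion), site 25 (A↔G, transition), site 33 (G↔T, transversion), site 39 (G↔A, transition), site 42 (T↔C, transition).
Of the 10 differences, 5 transitions and 5 transversions over 42 sites: P = 5/42 = 0.119048, Q = 5/42 = 0.119048.
d = −0.5·ln(0.642856) − 0.25·ln(0.761904) = −0.5·(-0.441835) − 0.25·(-0.271935) = 0.2889.

0.2889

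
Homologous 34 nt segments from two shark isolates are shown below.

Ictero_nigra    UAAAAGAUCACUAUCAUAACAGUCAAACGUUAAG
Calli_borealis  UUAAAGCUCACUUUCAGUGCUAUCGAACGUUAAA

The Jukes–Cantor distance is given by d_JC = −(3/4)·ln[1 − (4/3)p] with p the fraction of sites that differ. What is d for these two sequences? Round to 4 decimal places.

Differing sites — 2:A/U; 7:A/C; 13:A/U; 17:U/G; 18:A/U; 19:A/G; 21:A/U; 22:G/A; 25:A/G; 34:G/A.
p = 10/34 = 0.294118.
d = −0.75 · ln(1 − (4/3)·0.294118) = −0.75 · ln(0.607843) = −0.75 · (-0.497839) = 0.3734.

0.3734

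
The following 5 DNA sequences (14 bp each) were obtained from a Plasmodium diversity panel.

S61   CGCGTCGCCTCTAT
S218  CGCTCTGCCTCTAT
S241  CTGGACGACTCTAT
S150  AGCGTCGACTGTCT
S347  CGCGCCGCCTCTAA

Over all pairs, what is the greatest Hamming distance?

Pairwise Hamming distances:
  S61 vs S218: 3
  S61 vs S241: 4
  S61 vs S150: 4
  S61 vs S347: 2
  S218 vs S241: 6
  S218 vs S150: 7
  S218 vs S347: 3
  S241 vs S150: 6
  S241 vs S347: 5
  S150 vs S347: 6
The largest is 7, between S218 and S150.

7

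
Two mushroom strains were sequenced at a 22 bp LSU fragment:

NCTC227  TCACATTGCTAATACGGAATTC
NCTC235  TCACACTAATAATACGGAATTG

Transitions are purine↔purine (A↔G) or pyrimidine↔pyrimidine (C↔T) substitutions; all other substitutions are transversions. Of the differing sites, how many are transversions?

Differing sites — 6:T/C (Ti); 8:G/A (Ti); 9:C/A (Tv); 22:C/G (Tv).
Of the 4 differences, 2 transitions and 2 transversions, so the answer is 2.

2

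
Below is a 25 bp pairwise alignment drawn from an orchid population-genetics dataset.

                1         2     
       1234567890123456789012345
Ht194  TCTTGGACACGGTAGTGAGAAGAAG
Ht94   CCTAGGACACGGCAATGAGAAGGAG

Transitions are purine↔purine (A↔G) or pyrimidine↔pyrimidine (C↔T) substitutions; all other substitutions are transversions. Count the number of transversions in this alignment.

The sequences differ at positions 1 (T/C, transition), 4 (T/A, transversion), 13 (T/C, transition), 15 (G/A, transition), 23 (A/G, transition).
Of the 5 differences, 4 transitions and 1 transversion, so the answer is 1.

1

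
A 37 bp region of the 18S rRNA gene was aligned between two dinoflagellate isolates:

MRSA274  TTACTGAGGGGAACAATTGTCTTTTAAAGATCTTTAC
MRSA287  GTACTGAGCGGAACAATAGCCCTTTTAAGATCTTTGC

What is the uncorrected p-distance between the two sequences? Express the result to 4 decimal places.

The sequences differ at positions 1 (T/G), 9 (G/C), 18 (T/A), 20 (T/C), 22 (T/C), 26 (A/T), 36 (A/G).
There are 7 differences over 37 sites, so p = 7/37 = 0.1892.

0.1892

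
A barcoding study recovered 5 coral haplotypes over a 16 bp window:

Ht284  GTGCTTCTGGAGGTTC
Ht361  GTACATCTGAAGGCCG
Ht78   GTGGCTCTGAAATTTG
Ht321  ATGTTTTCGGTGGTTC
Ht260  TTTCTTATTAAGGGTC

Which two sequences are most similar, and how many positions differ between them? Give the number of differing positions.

5

Pairwise Hamming distances:
  Ht284 vs Ht361: 6
  Ht284 vs Ht78: 6
  Ht284 vs Ht321: 5
  Ht284 vs Ht260: 6
  Ht361 vs Ht78: 7
  Ht361 vs Ht321: 11
  Ht361 vs Ht260: 8
  Ht78 vs Ht321: 10
  Ht78 vs Ht260: 10
  Ht321 vs Ht260: 9
The smallest is 5, between Ht284 and Ht321.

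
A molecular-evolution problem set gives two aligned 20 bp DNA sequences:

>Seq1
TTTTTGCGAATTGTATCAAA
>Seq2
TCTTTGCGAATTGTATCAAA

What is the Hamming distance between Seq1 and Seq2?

A single mismatch occurs at site 2 (T→C).
That gives 1 mismatch out of 20 aligned sites, so the Hamming distance is 1.

1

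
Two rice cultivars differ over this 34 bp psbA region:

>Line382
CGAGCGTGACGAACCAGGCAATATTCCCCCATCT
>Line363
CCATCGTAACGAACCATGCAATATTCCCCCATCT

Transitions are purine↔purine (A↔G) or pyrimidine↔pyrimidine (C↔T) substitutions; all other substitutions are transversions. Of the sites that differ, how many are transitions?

1

Mismatches occur at site 2 (G→C, transversion), site 4 (G→T, transversion), site 8 (G→A, transition), site 17 (G→T, transversion).
Of the 4 differences, 1 transition and 3 transversions, so the answer is 1.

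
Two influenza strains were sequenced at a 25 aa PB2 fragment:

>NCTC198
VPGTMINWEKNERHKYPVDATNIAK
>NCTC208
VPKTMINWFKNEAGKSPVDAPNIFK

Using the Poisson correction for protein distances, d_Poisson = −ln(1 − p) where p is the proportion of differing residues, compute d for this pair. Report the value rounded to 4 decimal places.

Differing sites — 3:G/K; 9:E/F; 13:R/A; 14:H/G; 16:Y/S; 21:T/P; 24:A/F.
p = 7/25 = 0.280000.
d = −ln(1 − 0.280000) = −ln(0.720000) = 0.3285.

0.3285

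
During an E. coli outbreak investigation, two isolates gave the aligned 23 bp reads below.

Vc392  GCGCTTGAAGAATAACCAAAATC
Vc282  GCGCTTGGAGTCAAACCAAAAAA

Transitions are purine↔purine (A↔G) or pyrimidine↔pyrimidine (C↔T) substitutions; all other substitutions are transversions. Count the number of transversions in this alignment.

5

Mismatches occur at site 8 (A/G, transition), site 11 (A/T, transversion), site 12 (A/C, transversion), site 13 (T/A, transversion), site 22 (T/A, transversion), site 23 (C/A, transversion).
Of the 6 differences, 1 transition and 5 transversions, so the answer is 5.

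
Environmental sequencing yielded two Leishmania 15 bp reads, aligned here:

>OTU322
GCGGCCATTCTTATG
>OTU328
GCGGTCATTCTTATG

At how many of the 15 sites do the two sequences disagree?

The sequences differ at position 5 (C/T).
That gives 1 mismatch out of 15 aligned sites, so the Hamming distance is 1.

1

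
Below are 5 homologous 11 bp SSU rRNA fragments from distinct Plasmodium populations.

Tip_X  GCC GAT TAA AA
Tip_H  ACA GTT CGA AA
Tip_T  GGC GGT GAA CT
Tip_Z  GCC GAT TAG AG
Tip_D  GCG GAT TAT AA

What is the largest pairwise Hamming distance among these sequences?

Pairwise Hamming distances:
  Tip_X vs Tip_H: 5
  Tip_X vs Tip_T: 5
  Tip_X vs Tip_Z: 2
  Tip_X vs Tip_D: 2
  Tip_H vs Tip_T: 8
  Tip_H vs Tip_Z: 7
  Tip_H vs Tip_D: 6
  Tip_T vs Tip_Z: 6
  Tip_T vs Tip_D: 7
  Tip_Z vs Tip_D: 3
The largest is 8, between Tip_H and Tip_T.

8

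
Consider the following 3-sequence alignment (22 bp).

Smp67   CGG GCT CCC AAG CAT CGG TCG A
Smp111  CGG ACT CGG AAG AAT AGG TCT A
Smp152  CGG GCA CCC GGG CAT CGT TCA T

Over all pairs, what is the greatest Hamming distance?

11

Pairwise Hamming distances:
  Smp67 vs Smp111: 6
  Smp67 vs Smp152: 6
  Smp111 vs Smp152: 11
The largest is 11, between Smp111 and Smp152.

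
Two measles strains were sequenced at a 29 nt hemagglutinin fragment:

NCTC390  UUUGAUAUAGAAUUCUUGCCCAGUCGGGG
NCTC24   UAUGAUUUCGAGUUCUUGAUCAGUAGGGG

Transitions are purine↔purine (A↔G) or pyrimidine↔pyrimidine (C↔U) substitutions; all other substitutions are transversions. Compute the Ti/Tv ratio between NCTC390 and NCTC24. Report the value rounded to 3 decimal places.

Differing sites — 2:U/A (Tv); 7:A/U (Tv); 9:A/C (Tv); 12:A/G (Ti); 19:C/A (Tv); 20:C/U (Ti); 25:C/A (Tv).
Of the 7 differences, 2 transitions and 5 transversions, so Ti/Tv = 2/5 = 0.400.

0.400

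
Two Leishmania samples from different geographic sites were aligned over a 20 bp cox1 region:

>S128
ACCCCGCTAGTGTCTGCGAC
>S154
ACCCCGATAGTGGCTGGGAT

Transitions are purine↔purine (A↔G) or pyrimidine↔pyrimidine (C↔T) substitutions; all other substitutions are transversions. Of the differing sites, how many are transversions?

3

The sequences differ at positions 7 (C/A, transversion), 13 (T/G, transversion), 17 (C/G, transversion), 20 (C/T, transition).
Of the 4 differences, 1 transition and 3 transversions, so the answer is 3.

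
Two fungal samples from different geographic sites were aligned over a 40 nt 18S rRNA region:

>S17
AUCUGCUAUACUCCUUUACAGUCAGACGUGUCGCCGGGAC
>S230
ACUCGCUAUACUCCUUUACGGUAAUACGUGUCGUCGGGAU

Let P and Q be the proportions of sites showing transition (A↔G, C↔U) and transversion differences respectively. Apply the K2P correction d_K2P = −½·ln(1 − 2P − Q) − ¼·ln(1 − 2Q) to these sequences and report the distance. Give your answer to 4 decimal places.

0.2417

Mismatches occur at site 2 (U/C, transition), site 3 (C/U, transition), site 4 (U/C, transition), site 20 (A/G, transition), site 23 (C/A, transversion), site 25 (G/U, transversion), site 34 (C/U, transition), site 40 (C/U, transition).
Of the 8 differences, 6 transitions and 2 transversions over 40 sites: P = 6/40 = 0.150000, Q = 2/40 = 0.050000.
d = −0.5·ln(0.650000) − 0.25·ln(0.900000) = −0.5·(-0.430783) − 0.25·(-0.105361) = 0.2417.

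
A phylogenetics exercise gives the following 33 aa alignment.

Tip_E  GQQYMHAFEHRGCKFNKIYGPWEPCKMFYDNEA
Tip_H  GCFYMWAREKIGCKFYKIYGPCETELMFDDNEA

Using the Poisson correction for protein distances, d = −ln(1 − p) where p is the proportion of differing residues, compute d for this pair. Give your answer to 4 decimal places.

0.4520

Differing sites — 2:Q/C; 3:Q/F; 6:H/W; 8:F/R; 10:H/K; 11:R/I; 16:N/Y; 22:W/C; 24:P/T; 25:C/E; 26:K/L; 29:Y/D.
p = 12/33 = 0.363636.
d = −ln(1 − 0.363636) = −ln(0.636364) = 0.4520.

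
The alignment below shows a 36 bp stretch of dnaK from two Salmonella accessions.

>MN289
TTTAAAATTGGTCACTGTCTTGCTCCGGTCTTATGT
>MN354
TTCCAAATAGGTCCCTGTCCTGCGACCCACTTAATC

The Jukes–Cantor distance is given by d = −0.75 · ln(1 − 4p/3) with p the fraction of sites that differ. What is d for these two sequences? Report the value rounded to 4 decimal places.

Differing sites — 3:T/C; 4:A/C; 9:T/A; 14:A/C; 20:T/C; 24:T/G; 25:C/A; 27:G/C; 28:G/C; 29:T/A; 34:T/A; 35:G/T; 36:T/C.
p = 13/36 = 0.361111.
d = −0.75 · ln(1 − (4/3)·0.361111) = −0.75 · ln(0.518519) = −0.75 · (-0.656779) = 0.4926.

0.4926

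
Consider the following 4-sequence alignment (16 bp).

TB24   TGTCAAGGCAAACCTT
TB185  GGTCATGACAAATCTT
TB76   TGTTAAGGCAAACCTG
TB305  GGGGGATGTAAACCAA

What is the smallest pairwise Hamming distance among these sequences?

2

Pairwise Hamming distances:
  TB24 vs TB185: 4
  TB24 vs TB76: 2
  TB24 vs TB305: 8
  TB185 vs TB76: 6
  TB185 vs TB305: 10
  TB76 vs TB305: 8
The smallest is 2, between TB24 and TB76.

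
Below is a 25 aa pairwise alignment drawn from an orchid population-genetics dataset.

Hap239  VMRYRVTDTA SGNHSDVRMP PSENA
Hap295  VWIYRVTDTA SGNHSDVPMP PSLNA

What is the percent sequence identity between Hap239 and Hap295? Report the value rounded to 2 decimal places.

84.00%

Mismatches occur at site 2 (M/W), site 3 (R/I), site 18 (R/P), site 23 (E/L).
21 of the 25 sites match, so the percent identity is 21/25 × 100 = 84.00%.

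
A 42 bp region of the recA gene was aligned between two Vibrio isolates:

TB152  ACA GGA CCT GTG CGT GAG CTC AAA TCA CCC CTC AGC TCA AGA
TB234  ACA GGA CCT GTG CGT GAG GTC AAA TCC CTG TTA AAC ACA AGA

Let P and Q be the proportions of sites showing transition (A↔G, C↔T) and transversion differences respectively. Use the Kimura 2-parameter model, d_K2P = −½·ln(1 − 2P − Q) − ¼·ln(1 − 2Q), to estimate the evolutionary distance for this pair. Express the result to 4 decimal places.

Differing sites — 19:C/G (Tv); 27:A/C (Tv); 29:C/T (Ti); 30:C/G (Tv); 31:C/T (Ti); 33:C/A (Tv); 35:G/A (Ti); 37:T/A (Tv).
Of the 8 differences, 3 transitions and 5 transversions over 42 sites: P = 3/42 = 0.071429, Q = 5/42 = 0.119048.
d = −0.5·ln(0.738094) − 0.25·ln(0.761904) = −0.5·(-0.303684) − 0.25·(-0.271935) = 0.2198.

0.2198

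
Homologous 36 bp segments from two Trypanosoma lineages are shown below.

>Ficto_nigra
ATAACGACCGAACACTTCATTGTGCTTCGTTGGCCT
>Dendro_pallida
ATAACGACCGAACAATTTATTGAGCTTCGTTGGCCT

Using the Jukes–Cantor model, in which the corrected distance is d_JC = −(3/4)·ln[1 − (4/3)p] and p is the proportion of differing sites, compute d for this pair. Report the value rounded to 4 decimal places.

0.0883

Differing sites — 15:C/A; 18:C/T; 23:T/A.
p = 3/36 = 0.083333.
d = −0.75 · ln(1 − (4/3)·0.083333) = −0.75 · ln(0.888889) = −0.75 · (-0.117783) = 0.0883.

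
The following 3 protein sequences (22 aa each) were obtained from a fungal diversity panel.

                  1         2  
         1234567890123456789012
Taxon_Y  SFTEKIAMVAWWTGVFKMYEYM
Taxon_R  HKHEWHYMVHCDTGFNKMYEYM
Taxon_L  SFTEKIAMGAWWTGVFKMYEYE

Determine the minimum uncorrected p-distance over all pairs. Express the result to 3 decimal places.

0.091

Pairwise Hamming distances:
  Taxon_Y vs Taxon_R: 11
  Taxon_Y vs Taxon_L: 2
  Taxon_R vs Taxon_L: 13
The smallest is 2 mismatches, between Taxon_Y and Taxon_L; p = 2/22 = 0.091.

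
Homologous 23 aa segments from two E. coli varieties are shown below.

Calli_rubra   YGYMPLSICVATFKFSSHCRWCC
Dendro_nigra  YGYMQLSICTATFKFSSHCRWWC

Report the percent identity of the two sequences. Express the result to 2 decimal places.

Differing sites — 5:P/Q; 10:V/T; 22:C/W.
20 of the 23 sites match, so the percent identity is 20/23 × 100 = 86.96%.

86.96%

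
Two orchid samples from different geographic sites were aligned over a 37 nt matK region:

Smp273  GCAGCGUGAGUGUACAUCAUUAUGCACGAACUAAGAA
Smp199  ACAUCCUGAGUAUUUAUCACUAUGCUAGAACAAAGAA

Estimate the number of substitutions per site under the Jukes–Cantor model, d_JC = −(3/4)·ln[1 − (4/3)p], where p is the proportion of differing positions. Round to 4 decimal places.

0.3351

Differing sites — 1:G/A; 4:G/U; 6:G/C; 12:G/A; 14:A/U; 15:C/U; 20:U/C; 26:A/U; 27:C/A; 32:U/A.
p = 10/37 = 0.270270.
d = −0.75 · ln(1 − (4/3)·0.270270) = −0.75 · ln(0.639640) = −0.75 · (-0.446850) = 0.3351.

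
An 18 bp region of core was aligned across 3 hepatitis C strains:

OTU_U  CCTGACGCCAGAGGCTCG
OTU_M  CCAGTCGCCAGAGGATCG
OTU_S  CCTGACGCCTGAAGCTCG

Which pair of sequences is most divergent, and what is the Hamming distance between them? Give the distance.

5

Pairwise Hamming distances:
  OTU_U vs OTU_M: 3
  OTU_U vs OTU_S: 2
  OTU_M vs OTU_S: 5
The largest is 5, between OTU_M and OTU_S.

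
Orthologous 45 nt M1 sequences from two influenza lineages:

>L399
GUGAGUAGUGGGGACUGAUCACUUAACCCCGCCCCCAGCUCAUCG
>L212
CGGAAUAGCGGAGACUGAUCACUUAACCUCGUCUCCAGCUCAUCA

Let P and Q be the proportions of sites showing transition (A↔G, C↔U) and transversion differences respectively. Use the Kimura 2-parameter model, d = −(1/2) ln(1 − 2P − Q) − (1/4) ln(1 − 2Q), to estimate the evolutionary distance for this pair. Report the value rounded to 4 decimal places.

Mismatches occur at site 1 (G→C, transversion), site 2 (U→G, transversion), site 5 (G→A, transition), site 9 (U→C, transition), site 12 (G→A, transition), site 29 (C→U, transition), site 32 (C→U, transition), site 34 (C→U, transition), site 45 (G→A, transition).
Of the 9 differences, 7 transitions and 2 transversions over 45 sites: P = 7/45 = 0.155556, Q = 2/45 = 0.044444.
d = −0.5·ln(0.644444) − 0.25·ln(0.911112) = −0.5·(-0.439367) − 0.25·(-0.093089) = 0.2430.

0.2430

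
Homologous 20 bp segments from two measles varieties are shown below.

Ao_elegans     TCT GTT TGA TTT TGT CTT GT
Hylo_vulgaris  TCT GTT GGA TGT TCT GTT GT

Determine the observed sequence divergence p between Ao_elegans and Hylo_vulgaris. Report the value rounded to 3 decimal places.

Differing sites — 7:T/G; 11:T/G; 14:G/C; 16:C/G.
There are 4 differences over 20 sites, so p = 4/20 = 0.200.

0.200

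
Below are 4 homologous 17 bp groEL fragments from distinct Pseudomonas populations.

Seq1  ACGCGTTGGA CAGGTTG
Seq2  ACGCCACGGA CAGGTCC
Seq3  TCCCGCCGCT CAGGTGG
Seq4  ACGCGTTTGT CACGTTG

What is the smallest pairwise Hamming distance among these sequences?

3

Pairwise Hamming distances:
  Seq1 vs Seq2: 5
  Seq1 vs Seq3: 7
  Seq1 vs Seq4: 3
  Seq2 vs Seq3: 8
  Seq2 vs Seq4: 8
  Seq3 vs Seq4: 8
The smallest is 3, between Seq1 and Seq4.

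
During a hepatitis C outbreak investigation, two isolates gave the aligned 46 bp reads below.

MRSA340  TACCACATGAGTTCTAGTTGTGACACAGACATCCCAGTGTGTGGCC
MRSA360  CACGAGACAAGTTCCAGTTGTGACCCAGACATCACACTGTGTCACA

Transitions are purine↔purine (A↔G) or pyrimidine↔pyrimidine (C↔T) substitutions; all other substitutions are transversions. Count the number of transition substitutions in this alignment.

Mismatches occur at site 1 (T↔C, transition), site 4 (C↔G, transversion), site 6 (C↔G, transversion), site 8 (T↔C, transition), site 9 (G↔A, transition), site 15 (T↔C, transition), site 25 (A↔C, transversion), site 34 (C↔A, transversion), site 37 (G↔C, transversion), site 43 (G↔C, transversion), site 44 (G↔A, transition), site 46 (C↔A, transversion).
Of the 12 differences, 5 transitions and 7 transversions, so the answer is 5.

5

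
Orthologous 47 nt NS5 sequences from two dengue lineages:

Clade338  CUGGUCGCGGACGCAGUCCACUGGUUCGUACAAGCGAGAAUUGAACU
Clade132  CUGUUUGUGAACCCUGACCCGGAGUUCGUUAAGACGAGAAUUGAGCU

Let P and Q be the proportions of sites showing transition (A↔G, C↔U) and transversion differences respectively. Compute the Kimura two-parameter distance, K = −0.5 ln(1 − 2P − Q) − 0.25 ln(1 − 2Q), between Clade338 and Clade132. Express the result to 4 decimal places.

Mismatches occur at site 4 (G→U, transversion), site 6 (C→U, transition), site 8 (C→U, transition), site 10 (G→A, transition), site 13 (G→C, transversion), site 15 (A→U, transversion), site 17 (U→A, transversion), site 20 (A→C, transversion), site 21 (C→G, transversion), site 22 (U→G, transversion), site 23 (G→A, transition), site 30 (A→U, transversion), site 31 (C→A, transversion), site 33 (A→G, transition), site 34 (G→A, transition), site 45 (A→G, transition).
Of the 16 differences, 7 transitions and 9 transversions over 47 sites: P = 7/47 = 0.148936, Q = 9/47 = 0.191489.
d = −0.5·ln(0.510639) − 0.25·ln(0.617022) = −0.5·(-0.672092) − 0.25·(-0.482851) = 0.4568.

0.4568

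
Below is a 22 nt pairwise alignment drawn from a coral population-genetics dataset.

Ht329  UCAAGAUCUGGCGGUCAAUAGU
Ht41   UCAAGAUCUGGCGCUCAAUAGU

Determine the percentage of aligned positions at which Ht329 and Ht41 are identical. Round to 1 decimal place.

95.5%

The sequences differ at position 14 (G/C).
21 of the 22 sites match, so the percent identity is 21/22 × 100 = 95.5%.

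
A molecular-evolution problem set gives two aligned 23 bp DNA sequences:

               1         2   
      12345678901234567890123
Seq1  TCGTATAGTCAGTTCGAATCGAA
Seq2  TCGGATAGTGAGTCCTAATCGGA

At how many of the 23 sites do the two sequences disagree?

5

Differing sites — 4:T/G; 10:C/G; 14:T/C; 16:G/T; 22:A/G.
That gives 5 mismatches out of 23 aligned sites, so the Hamming distance is 5.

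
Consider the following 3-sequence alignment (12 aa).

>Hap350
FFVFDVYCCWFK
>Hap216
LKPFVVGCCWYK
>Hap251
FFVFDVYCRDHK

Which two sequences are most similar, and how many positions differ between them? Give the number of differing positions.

3

Pairwise Hamming distances:
  Hap350 vs Hap216: 6
  Hap350 vs Hap251: 3
  Hap216 vs Hap251: 8
The smallest is 3, between Hap350 and Hap251.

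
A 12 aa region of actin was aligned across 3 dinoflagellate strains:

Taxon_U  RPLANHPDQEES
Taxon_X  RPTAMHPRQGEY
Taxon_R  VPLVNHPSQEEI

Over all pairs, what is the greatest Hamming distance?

Pairwise Hamming distances:
  Taxon_U vs Taxon_X: 5
  Taxon_U vs Taxon_R: 4
  Taxon_X vs Taxon_R: 7
The largest is 7, between Taxon_X and Taxon_R.

7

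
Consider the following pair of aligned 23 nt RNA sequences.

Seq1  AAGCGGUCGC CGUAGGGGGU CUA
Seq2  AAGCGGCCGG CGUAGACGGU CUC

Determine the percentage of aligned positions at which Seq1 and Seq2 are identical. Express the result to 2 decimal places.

The sequences differ at positions 7 (U/C), 10 (C/G), 16 (G/A), 17 (G/C), 23 (A/C).
18 of the 23 sites match, so the percent identity is 18/23 × 100 = 78.26%.

78.26%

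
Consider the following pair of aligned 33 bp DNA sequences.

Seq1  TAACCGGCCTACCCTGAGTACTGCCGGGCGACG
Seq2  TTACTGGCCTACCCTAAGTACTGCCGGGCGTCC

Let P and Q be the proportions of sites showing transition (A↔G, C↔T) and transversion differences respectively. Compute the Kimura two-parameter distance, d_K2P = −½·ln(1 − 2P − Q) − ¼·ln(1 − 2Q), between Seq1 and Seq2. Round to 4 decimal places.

Differing sites — 2:A/T (Tv); 5:C/T (Ti); 16:G/A (Ti); 31:A/T (Tv); 33:G/C (Tv).
Of the 5 differences, 2 transitions and 3 transversions over 33 sites: P = 2/33 = 0.060606, Q = 3/33 = 0.090909.
d = −0.5·ln(0.787879) − 0.25·ln(0.818182) = −0.5·(-0.238411) − 0.25·(-0.200670) = 0.1694.

0.1694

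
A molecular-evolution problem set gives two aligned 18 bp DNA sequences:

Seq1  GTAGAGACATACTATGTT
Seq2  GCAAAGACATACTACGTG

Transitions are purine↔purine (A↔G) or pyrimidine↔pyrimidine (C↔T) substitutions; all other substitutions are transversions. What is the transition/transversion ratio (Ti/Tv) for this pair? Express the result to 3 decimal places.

3.000

Differing sites — 2:T/C (Ti); 4:G/A (Ti); 15:T/C (Ti); 18:T/G (Tv).
Of the 4 differences, 3 transitions and 1 transversion, so Ti/Tv = 3/1 = 3.000.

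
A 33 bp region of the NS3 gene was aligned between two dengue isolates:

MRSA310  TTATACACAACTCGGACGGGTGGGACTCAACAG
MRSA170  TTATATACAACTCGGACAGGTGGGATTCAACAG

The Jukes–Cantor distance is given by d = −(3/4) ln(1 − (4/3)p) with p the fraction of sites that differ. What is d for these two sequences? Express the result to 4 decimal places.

The sequences differ at positions 6 (C/T), 18 (G/A), 26 (C/T).
p = 3/33 = 0.090909.
d = −0.75 · ln(1 − (4/3)·0.090909) = −0.75 · ln(0.878788) = −0.75 · (-0.129212) = 0.0969.

0.0969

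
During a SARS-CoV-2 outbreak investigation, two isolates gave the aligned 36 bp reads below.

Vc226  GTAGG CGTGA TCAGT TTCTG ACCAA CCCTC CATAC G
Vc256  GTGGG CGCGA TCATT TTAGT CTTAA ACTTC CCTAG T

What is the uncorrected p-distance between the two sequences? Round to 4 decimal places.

0.3889

Mismatches occur at site 3 (A→G), site 8 (T→C), site 14 (G→T), site 18 (C→A), site 19 (T→G), site 20 (G→T), site 21 (A→C), site 22 (C→T), site 23 (C→T), site 26 (C→A), site 28 (C→T), site 32 (A→C), site 35 (C→G), site 36 (G→T).
There are 14 differences over 36 sites, so p = 14/36 = 0.3889.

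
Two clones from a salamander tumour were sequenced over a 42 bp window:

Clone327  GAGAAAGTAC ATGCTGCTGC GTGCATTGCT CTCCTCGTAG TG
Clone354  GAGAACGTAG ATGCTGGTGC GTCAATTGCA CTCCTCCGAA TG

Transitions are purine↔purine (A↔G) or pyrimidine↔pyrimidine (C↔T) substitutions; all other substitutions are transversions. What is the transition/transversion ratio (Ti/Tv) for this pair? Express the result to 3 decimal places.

The sequences differ at positions 6 (A/C, transversion), 10 (C/G, transversion), 17 (C/G, transversion), 23 (G/C, transversion), 24 (C/A, transversion), 30 (T/A, transversion), 37 (G/C, transversion), 38 (T/G, transversion), 40 (G/A, transition).
Of the 9 differences, 1 transition and 8 transversions, so Ti/Tv = 1/8 = 0.125.

0.125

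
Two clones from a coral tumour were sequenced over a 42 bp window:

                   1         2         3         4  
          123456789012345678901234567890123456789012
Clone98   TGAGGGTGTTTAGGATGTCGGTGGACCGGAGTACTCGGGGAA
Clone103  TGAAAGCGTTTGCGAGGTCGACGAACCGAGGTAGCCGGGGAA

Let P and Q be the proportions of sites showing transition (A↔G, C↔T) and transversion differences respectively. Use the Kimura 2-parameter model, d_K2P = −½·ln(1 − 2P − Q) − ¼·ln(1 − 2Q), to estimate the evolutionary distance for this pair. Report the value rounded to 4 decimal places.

0.4352

The sequences differ at positions 4 (G/A, transition), 5 (G/A, transition), 7 (T/C, transition), 12 (A/G, transition), 13 (G/C, transversion), 16 (T/G, transversion), 21 (G/A, transition), 22 (T/C, transition), 24 (G/A, transition), 29 (G/A, transition), 30 (A/G, transition), 34 (C/G, transversion), 35 (T/C, transition).
Of the 13 differences, 10 transitions and 3 transversions over 42 sites: P = 10/42 = 0.238095, Q = 3/42 = 0.071429.
d = −0.5·ln(0.452381) − 0.25·ln(0.857142) = −0.5·(-0.793231) − 0.25·(-0.154152) = 0.4352.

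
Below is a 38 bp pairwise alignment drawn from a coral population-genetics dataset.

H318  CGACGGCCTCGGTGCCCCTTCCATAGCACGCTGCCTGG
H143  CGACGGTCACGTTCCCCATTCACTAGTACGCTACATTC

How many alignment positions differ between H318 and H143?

12

Differing sites — 7:C/T; 9:T/A; 12:G/T; 14:G/C; 18:C/A; 22:C/A; 23:A/C; 27:C/T; 33:G/A; 35:C/A; 37:G/T; 38:G/C.
That gives 12 mismatches out of 38 aligned sites, so the Hamming distance is 12.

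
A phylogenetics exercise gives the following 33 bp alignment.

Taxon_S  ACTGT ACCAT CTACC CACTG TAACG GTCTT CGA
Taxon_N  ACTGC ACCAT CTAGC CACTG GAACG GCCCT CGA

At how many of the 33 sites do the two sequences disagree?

5

Differing sites — 5:T/C; 14:C/G; 21:T/G; 27:T/C; 29:T/C.
That gives 5 mismatches out of 33 aligned sites, so the Hamming distance is 5.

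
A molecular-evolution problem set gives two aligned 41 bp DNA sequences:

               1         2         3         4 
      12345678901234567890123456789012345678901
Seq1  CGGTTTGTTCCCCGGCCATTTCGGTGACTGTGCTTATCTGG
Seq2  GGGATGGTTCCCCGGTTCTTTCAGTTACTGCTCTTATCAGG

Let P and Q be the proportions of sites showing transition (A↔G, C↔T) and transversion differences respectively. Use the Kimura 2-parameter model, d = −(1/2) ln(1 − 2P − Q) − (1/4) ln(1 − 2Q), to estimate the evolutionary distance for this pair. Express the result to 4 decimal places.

0.3322

Differing sites — 1:C/G (Tv); 4:T/A (Tv); 6:T/G (Tv); 16:C/T (Ti); 17:C/T (Ti); 18:A/C (Tv); 23:G/A (Ti); 26:G/T (Tv); 31:T/C (Ti); 32:G/T (Tv); 39:T/A (Tv).
Of the 11 differences, 4 transitions and 7 transversions over 41 sites: P = 4/41 = 0.097561, Q = 7/41 = 0.170732.
d = −0.5·ln(0.634146) − 0.25·ln(0.658536) = −0.5·(-0.455476) − 0.25·(-0.417736) = 0.3322.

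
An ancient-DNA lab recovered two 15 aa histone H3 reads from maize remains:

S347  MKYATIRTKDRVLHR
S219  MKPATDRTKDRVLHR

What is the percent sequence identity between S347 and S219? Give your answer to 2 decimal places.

86.67%

The sequences differ at positions 3 (Y/P), 6 (I/D).
13 of the 15 sites match, so the percent identity is 13/15 × 100 = 86.67%.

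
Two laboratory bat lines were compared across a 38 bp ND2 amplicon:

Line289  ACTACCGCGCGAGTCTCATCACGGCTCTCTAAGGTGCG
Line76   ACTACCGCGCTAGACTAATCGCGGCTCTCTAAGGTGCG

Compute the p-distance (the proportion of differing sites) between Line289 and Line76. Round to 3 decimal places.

0.105

Mismatches occur at site 11 (G↔T), site 14 (T↔A), site 17 (C↔A), site 21 (A↔G).
There are 4 differences over 38 sites, so p = 4/38 = 0.105.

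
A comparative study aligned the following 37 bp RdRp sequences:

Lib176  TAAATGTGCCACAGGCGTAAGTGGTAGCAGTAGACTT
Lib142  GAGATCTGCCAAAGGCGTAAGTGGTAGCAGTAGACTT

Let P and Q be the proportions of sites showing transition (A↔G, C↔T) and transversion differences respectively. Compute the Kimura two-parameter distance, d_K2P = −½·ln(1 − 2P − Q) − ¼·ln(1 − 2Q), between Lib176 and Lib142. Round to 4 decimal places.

The sequences differ at positions 1 (T/G, transversion), 3 (A/G, transition), 6 (G/C, transversion), 12 (C/A, transversion).
Of the 4 differences, 1 transition and 3 transversions over 37 sites: P = 1/37 = 0.027027, Q = 3/37 = 0.081081.
d = −0.5·ln(0.864865) − 0.25·ln(0.837838) = −0.5·(-0.145182) − 0.25·(-0.176931) = 0.1168.

0.1168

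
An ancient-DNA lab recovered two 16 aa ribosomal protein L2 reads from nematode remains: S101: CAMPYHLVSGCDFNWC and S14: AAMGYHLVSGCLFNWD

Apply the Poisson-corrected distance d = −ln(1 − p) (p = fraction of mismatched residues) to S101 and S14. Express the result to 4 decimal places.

0.2877

The sequences differ at positions 1 (C/A), 4 (P/G), 12 (D/L), 16 (C/D).
p = 4/16 = 0.250000.
d = −ln(1 − 0.250000) = −ln(0.750000) = 0.2877.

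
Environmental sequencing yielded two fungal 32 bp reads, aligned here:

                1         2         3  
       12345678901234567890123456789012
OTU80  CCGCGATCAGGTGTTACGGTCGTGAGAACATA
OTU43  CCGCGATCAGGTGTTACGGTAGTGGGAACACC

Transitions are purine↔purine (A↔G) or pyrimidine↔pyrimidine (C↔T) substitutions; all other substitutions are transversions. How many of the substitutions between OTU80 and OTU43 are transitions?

The sequences differ at positions 21 (C/A, transversion), 25 (A/G, transition), 31 (T/C, transition), 32 (A/C, transversion).
Of the 4 differences, 2 transitions and 2 transversions, so the answer is 2.

2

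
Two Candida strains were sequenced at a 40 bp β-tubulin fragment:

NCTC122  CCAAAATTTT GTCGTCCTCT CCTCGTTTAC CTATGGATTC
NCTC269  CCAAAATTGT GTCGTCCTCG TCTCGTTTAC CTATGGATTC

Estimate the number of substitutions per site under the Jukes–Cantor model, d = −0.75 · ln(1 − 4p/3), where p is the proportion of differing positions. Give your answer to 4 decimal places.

0.0790

Differing sites — 9:T/G; 20:T/G; 21:C/T.
p = 3/40 = 0.075000.
d = −0.75 · ln(1 − (4/3)·0.075000) = −0.75 · ln(0.900000) = −0.75 · (-0.105361) = 0.0790.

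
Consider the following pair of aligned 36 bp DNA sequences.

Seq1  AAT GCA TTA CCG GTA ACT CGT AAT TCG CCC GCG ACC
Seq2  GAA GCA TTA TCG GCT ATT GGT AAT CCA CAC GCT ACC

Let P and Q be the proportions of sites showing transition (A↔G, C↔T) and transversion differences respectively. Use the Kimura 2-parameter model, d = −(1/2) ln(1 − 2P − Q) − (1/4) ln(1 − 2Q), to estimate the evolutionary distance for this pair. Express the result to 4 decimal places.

0.4009

Differing sites — 1:A/G (Ti); 3:T/A (Tv); 10:C/T (Ti); 14:T/C (Ti); 15:A/T (Tv); 17:C/T (Ti); 19:C/G (Tv); 25:T/C (Ti); 27:G/A (Ti); 29:C/A (Tv); 33:G/T (Tv).
Of the 11 differences, 6 transitions and 5 transversions over 36 sites: P = 6/36 = 0.166667, Q = 5/36 = 0.138889.
d = −0.5·ln(0.527777) − 0.25·ln(0.722222) = −0.5·(-0.639081) − 0.25·(-0.325423) = 0.4009.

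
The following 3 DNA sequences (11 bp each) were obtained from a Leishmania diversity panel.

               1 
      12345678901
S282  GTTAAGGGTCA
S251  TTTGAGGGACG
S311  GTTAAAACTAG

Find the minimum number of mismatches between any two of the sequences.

4

Pairwise Hamming distances:
  S282 vs S251: 4
  S282 vs S311: 5
  S251 vs S311: 7
The smallest is 4, between S282 and S251.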